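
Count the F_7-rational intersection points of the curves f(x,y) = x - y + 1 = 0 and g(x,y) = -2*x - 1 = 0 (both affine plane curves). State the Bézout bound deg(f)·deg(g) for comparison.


Common zeros: {(3, 4)}; count = 1; Bézout bound = 1.

deg(f) = 1, deg(g) = 1, so Bézout bound = 1.
Scan x ∈ F_7. For each x, list the y ∈ F_7 with f(x, y) ≡ 0 and those with g(x, y) ≡ 0 (mod 7); the common zeros in that column are the intersection.
  x = 0: f ≡ 0 at y ∈ {1}; g ≡ 0 at y ∈ ∅; common: ∅.
  x = 1: f ≡ 0 at y ∈ {2}; g ≡ 0 at y ∈ ∅; common: ∅.
  x = 2: f ≡ 0 at y ∈ {3}; g ≡ 0 at y ∈ ∅; common: ∅.
  x = 3: f ≡ 0 at y ∈ {4}; g ≡ 0 at y ∈ {0, 1, 2, 3, 4, 5, 6}; common: {4}.
  x = 4: f ≡ 0 at y ∈ {5}; g ≡ 0 at y ∈ ∅; common: ∅.
  x = 5: f ≡ 0 at y ∈ {6}; g ≡ 0 at y ∈ ∅; common: ∅.
  x = 6: f ≡ 0 at y ∈ {0}; g ≡ 0 at y ∈ ∅; common: ∅.
Collecting: common zeros = {(3, 4)}, so the count is 1.
Comparison with the Bézout bound: 1 ≤ 1 = deg(f)·deg(g), as expected for curves with no common component (the bound is attained).


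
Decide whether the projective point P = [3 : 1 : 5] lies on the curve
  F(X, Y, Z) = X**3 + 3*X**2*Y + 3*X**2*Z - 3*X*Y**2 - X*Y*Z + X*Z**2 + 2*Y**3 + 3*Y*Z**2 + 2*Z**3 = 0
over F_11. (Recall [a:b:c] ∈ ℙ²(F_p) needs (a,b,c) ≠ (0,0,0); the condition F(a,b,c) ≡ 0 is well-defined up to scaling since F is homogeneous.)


F(3,1,5) ≡ 6 (mod 11); P is NOT on the curve.

Evaluate F(3, 1, 5) term-by-term (mod 11).
  X**3 ↦ 1·27·1·1 = 27
  3*X**2*Y ↦ 3·9·1·1 = 27
  3*X**2*Z ↦ 3·9·1·5 = 135
  -3*X*Y**2 ↦ -3·3·1·1 = -9
  -X*Y*Z ↦ -1·3·1·5 = -15
  X*Z**2 ↦ 1·3·1·25 = 75
  2*Y**3 ↦ 2·1·1·1 = 2
  3*Y*Z**2 ↦ 3·1·1·25 = 75
  2*Z**3 ↦ 2·1·1·125 = 250
Sum: F(3, 1, 5) = (27) + (27) + (135) + (-9) + (-15) + (75) + (2) + (75) + (250) = 567.
Reducing mod 11: 567 ≡ 6 (mod 11).
Since F(a, b, c) ≡ 6 ≠ 0 (mod 11), P does NOT lie on the curve.


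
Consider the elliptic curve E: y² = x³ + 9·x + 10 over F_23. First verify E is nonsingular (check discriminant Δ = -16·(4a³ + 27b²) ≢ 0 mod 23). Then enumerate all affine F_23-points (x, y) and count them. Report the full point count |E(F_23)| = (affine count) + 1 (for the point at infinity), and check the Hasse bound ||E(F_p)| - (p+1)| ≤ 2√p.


Affine points = {(2, 6), (2, 17), (3, 8), (3, 15), (4, 8), (4, 15), (6, 2), (6, 21), (7, 5), (7, 18), (12, 11), (12, 12), (13, 1), (13, 22), (15, 1), (15, 22), (16, 8), (16, 15), (17, 4), (17, 19), (18, 1), (18, 22), (19, 5), (19, 18), (20, 5), (20, 18), (22, 0)}; affine count = 27; |E(F_23)| = 28.

Discriminant check: Δ ∝ 4a³ + 27b² = 4·9³ + 27·10² = 4·729 + 27·100 ≡ 4 (mod 23). Nonzero ⇒ E is nonsingular.
For each x ∈ F_23, compute rhs = x³ + 9·x + 10 mod 23, then count y ∈ F_23 with y² ≡ rhs.
  x = 0: rhs = 10, matching y values: none (0 points).
  x = 1: rhs = 20, matching y values: none (0 points).
  x = 2: rhs = 13, matching y values: 6, 17 (2 points).
  x = 3: rhs = 18, matching y values: 8, 15 (2 points).
  x = 4: rhs = 18, matching y values: 8, 15 (2 points).
  x = 5: rhs = 19, matching y values: none (0 points).
  x = 6: rhs = 4, matching y values: 2, 21 (2 points).
  x = 7: rhs = 2, matching y values: 5, 18 (2 points).
  x = 8: rhs = 19, matching y values: none (0 points).
  x = 9: rhs = 15, matching y values: none (0 points).
  x = 10: rhs = 19, matching y values: none (0 points).
  x = 11: rhs = 14, matching y values: none (0 points).
  x = 12: rhs = 6, matching y values: 11, 12 (2 points).
  x = 13: rhs = 1, matching y values: 1, 22 (2 points).
  x = 14: rhs = 5, matching y values: none (0 points).
  x = 15: rhs = 1, matching y values: 1, 22 (2 points).
  x = 16: rhs = 18, matching y values: 8, 15 (2 points).
  x = 17: rhs = 16, matching y values: 4, 19 (2 points).
  x = 18: rhs = 1, matching y values: 1, 22 (2 points).
  x = 19: rhs = 2, matching y values: 5, 18 (2 points).
  x = 20: rhs = 2, matching y values: 5, 18 (2 points).
  x = 21: rhs = 7, matching y values: none (0 points).
  x = 22: rhs = 0, matching y values: 0 (1 points).
Total affine count: 27.
Full point count |E(F_23)| = 27 + 1 = 28.
Hasse bound: |28 − (23+1)| = |4| = 4 ≤ 2√23 ≈ 9.5917 ✓.


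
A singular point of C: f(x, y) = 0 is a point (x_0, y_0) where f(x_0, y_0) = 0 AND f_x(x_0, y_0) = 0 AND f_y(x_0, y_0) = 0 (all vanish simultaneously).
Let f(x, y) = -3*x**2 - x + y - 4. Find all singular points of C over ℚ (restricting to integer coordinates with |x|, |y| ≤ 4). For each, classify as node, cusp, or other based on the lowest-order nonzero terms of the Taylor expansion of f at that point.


No singular points in the scanned grid; C is smooth there.

Compute partial derivatives:
  f_x = -6*x - 1.
  f_y = 1.
f_y = 1 is a nonzero constant, so f_y never vanishes: no point (x, y) can satisfy f = f_x = f_y = 0. In particular no (x, y) ∈ {−4, ..., 4}² is singular; the curve is smooth.


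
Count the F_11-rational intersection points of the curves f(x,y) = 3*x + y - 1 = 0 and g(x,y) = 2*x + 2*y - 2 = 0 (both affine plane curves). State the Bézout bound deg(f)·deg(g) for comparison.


Common zeros: {(0, 1)}; count = 1; Bézout bound = 1.

deg(f) = 1, deg(g) = 1, so Bézout bound = 1.
Scan x ∈ F_11. For each x, list the y ∈ F_11 with f(x, y) ≡ 0 and those with g(x, y) ≡ 0 (mod 11); the common zeros in that column are the intersection.
  x = 0: f ≡ 0 at y ∈ {1}; g ≡ 0 at y ∈ {1}; common: {1}.
  x = 1: f ≡ 0 at y ∈ {9}; g ≡ 0 at y ∈ {0}; common: ∅.
  x = 2: f ≡ 0 at y ∈ {6}; g ≡ 0 at y ∈ {10}; common: ∅.
  x = 3: f ≡ 0 at y ∈ {3}; g ≡ 0 at y ∈ {9}; common: ∅.
  x = 4: f ≡ 0 at y ∈ {0}; g ≡ 0 at y ∈ {8}; common: ∅.
  x = 5: f ≡ 0 at y ∈ {8}; g ≡ 0 at y ∈ {7}; common: ∅.
  x = 6: f ≡ 0 at y ∈ {5}; g ≡ 0 at y ∈ {6}; common: ∅.
  x = 7: f ≡ 0 at y ∈ {2}; g ≡ 0 at y ∈ {5}; common: ∅.
  x = 8: f ≡ 0 at y ∈ {10}; g ≡ 0 at y ∈ {4}; common: ∅.
  x = 9: f ≡ 0 at y ∈ {7}; g ≡ 0 at y ∈ {3}; common: ∅.
  x = 10: f ≡ 0 at y ∈ {4}; g ≡ 0 at y ∈ {2}; common: ∅.
Collecting: common zeros = {(0, 1)}, so the count is 1.
Comparison with the Bézout bound: 1 ≤ 1 = deg(f)·deg(g), as expected for curves with no common component (the bound is attained).


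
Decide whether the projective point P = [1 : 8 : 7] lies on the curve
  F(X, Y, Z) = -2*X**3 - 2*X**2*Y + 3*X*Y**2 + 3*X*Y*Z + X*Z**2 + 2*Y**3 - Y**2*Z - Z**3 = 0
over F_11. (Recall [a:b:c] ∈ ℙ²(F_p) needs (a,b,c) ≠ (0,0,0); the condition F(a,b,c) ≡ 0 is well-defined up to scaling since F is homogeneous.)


F(1,8,7) ≡ 8 (mod 11); P is NOT on the curve.

Evaluate F(1, 8, 7) term-by-term (mod 11).
  -2*X**3 ↦ -2·1·1·1 = -2
  -2*X**2*Y ↦ -2·1·8·1 = -16
  3*X*Y**2 ↦ 3·1·64·1 = 192
  3*X*Y*Z ↦ 3·1·8·7 = 168
  X*Z**2 ↦ 1·1·1·49 = 49
  2*Y**3 ↦ 2·1·512·1 = 1024
  -Y**2*Z ↦ -1·1·64·7 = -448
  -Z**3 ↦ -1·1·1·343 = -343
Sum: F(1, 8, 7) = (-2) + (-16) + (192) + (168) + (49) + (1024) + (-448) + (-343) = 624.
Reducing mod 11: 624 ≡ 8 (mod 11).
Since F(a, b, c) ≡ 8 ≠ 0 (mod 11), P does NOT lie on the curve.


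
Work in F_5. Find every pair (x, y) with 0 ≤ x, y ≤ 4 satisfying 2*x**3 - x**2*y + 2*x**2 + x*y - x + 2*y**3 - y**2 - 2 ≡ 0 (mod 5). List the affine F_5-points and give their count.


Affine F_5-points: {(0, 2), (0, 4), (2, 0), (3, 4)}; count = 4.

For each of the 25 pairs (x, y) ∈ F_5², evaluate f(x, y) mod 5. Record the zeros.
  x = 0: [0↦3, 1↦4, 2↦0, 3↦3, 4↦0]  zeros at y ∈ {2, 4}
  x = 1: [0↦1, 1↦2, 2↦3, 3↦1, 4↦3]  zeros at y ∈ ∅
  x = 2: [0↦0, 1↦4, 2↦3, 3↦4, 4↦4]  zeros at y ∈ {0}
  x = 3: [0↦2, 1↦2, 2↦2, 3↦4, 4↦0]  zeros at y ∈ {4}
  x = 4: [0↦4, 1↦3, 2↦2, 3↦3, 4↦3]  zeros at y ∈ ∅
Collecting zeros: affine points = {(0, 2), (0, 4), (2, 0), (3, 4)}.
Total count |C(F_5)_aff| = 4.


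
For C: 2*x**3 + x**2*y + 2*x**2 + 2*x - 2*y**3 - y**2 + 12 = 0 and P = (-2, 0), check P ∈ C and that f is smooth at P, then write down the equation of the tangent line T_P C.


Tangent line at P: 18*x + 4*y + 36 = 0.

Step 1: f(-2, 0) = 0, so P lies on C.
Step 2: partial derivatives
  f_x(x, y) = 6*x**2 + 2*x*y + 4*x + 2, f_y(x, y) = x**2 - 6*y**2 - 2*y.
  f_x(P) = 18, f_y(P) = 4 (gradient nonzero, so P is smooth).
Step 3: tangent line at P: 18·(x − -2) + 4·(y − 0) = 0.
Expanding: 18*x + 4*y + 36 = 0.


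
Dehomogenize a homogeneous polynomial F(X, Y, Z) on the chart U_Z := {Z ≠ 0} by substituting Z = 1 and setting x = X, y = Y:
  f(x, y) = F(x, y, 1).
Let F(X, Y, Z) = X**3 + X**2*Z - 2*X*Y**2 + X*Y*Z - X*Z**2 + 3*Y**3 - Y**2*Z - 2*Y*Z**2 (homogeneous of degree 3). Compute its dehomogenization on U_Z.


f(x, y) = x**3 + x**2 - 2*x*y**2 + x*y - x + 3*y**3 - y**2 - 2*y

On U_Z we set Z = 1. Each monomial c·X^i·Y^j·Z^k in F becomes c·x^i·y^j·1^k = c·x^i·y^j.
Substituting Z = 1: F(X, Y, 1) = x**3 + x**2 - 2*x*y**2 + x*y - x + 3*y**3 - y**2 - 2*y.
Note: deg(f) ≤ deg(F) = 3; strict inequality happens when F is divisible by Z (lost terms).


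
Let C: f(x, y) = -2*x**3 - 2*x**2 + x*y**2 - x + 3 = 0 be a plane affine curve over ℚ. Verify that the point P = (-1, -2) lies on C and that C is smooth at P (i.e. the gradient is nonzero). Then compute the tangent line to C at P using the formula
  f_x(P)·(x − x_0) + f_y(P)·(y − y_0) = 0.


Tangent line at P: x + 4*y + 9 = 0.

Step 1: f(-1, -2) = 0, so P lies on C.
Step 2: partial derivatives
  f_x(x, y) = -6*x**2 - 4*x + y**2 - 1, f_y(x, y) = 2*x*y.
  f_x(P) = 1, f_y(P) = 4 (gradient nonzero, so P is smooth).
Step 3: tangent line at P: 1·(x − -1) + 4·(y − -2) = 0.
Expanding: x + 4*y + 9 = 0.


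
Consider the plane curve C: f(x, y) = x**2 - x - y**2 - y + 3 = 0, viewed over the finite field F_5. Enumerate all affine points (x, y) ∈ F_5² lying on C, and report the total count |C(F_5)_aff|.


Affine F_5-points: {(2, 0), (2, 4), (4, 0), (4, 4)}; count = 4.

For each of the 25 pairs (x, y) ∈ F_5², evaluate f(x, y) mod 5. Record the zeros.
  x = 0: [0↦3, 1↦1, 2↦2, 3↦1, 4↦3]  zeros at y ∈ ∅
  x = 1: [0↦3, 1↦1, 2↦2, 3↦1, 4↦3]  zeros at y ∈ ∅
  x = 2: [0↦0, 1↦3, 2↦4, 3↦3, 4↦0]  zeros at y ∈ {0, 4}
  x = 3: [0↦4, 1↦2, 2↦3, 3↦2, 4↦4]  zeros at y ∈ ∅
  x = 4: [0↦0, 1↦3, 2↦4, 3↦3, 4↦0]  zeros at y ∈ {0, 4}
Collecting zeros: affine points = {(2, 0), (2, 4), (4, 0), (4, 4)}.
Total count |C(F_5)_aff| = 4.


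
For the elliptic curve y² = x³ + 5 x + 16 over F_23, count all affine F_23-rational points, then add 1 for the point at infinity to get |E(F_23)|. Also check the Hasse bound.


Affine points = {(0, 4), (0, 19), (3, 9), (3, 14), (4, 10), (4, 13), (6, 3), (6, 20), (7, 7), (7, 16), (8, 4), (8, 19), (9, 10), (9, 13), (10, 10), (10, 13), (13, 1), (13, 22), (14, 1), (14, 22), (15, 4), (15, 19), (16, 11), (16, 12), (17, 0), (18, 2), (18, 21), (19, 1), (19, 22)}; affine count = 29; |E(F_23)| = 30.

Discriminant check: Δ ∝ 4a³ + 27b² = 4·5³ + 27·16² = 4·125 + 27·256 ≡ 6 (mod 23). Nonzero ⇒ E is nonsingular.
For each x ∈ F_23, compute rhs = x³ + 5·x + 16 mod 23, then count y ∈ F_23 with y² ≡ rhs.
  x = 0: rhs = 16, matching y values: 4, 19 (2 points).
  x = 1: rhs = 22, matching y values: none (0 points).
  x = 2: rhs = 11, matching y values: none (0 points).
  x = 3: rhs = 12, matching y values: 9, 14 (2 points).
  x = 4: rhs = 8, matching y values: 10, 13 (2 points).
  x = 5: rhs = 5, matching y values: none (0 points).
  x = 6: rhs = 9, matching y values: 3, 20 (2 points).
  x = 7: rhs = 3, matching y values: 7, 16 (2 points).
  x = 8: rhs = 16, matching y values: 4, 19 (2 points).
  x = 9: rhs = 8, matching y values: 10, 13 (2 points).
  x = 10: rhs = 8, matching y values: 10, 13 (2 points).
  x = 11: rhs = 22, matching y values: none (0 points).
  x = 12: rhs = 10, matching y values: none (0 points).
  x = 13: rhs = 1, matching y values: 1, 22 (2 points).
  x = 14: rhs = 1, matching y values: 1, 22 (2 points).
  x = 15: rhs = 16, matching y values: 4, 19 (2 points).
  x = 16: rhs = 6, matching y values: 11, 12 (2 points).
  x = 17: rhs = 0, matching y values: 0 (1 points).
  x = 18: rhs = 4, matching y values: 2, 21 (2 points).
  x = 19: rhs = 1, matching y values: 1, 22 (2 points).
  x = 20: rhs = 20, matching y values: none (0 points).
  x = 21: rhs = 21, matching y values: none (0 points).
  x = 22: rhs = 10, matching y values: none (0 points).
Total affine count: 29.
Full point count |E(F_23)| = 29 + 1 = 30.
Hasse bound: |30 − (23+1)| = |6| = 6 ≤ 2√23 ≈ 9.5917 ✓.


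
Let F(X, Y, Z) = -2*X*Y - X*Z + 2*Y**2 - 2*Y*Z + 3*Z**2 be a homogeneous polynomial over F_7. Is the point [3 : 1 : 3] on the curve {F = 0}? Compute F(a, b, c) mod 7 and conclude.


F(3,1,3) ≡ 1 (mod 7); P is NOT on the curve.

Evaluate F(3, 1, 3) term-by-term (mod 7).
  -2*X*Y ↦ -2·3·1·1 = -6
  -X*Z ↦ -1·3·1·3 = -9
  2*Y**2 ↦ 2·1·1·1 = 2
  -2*Y*Z ↦ -2·1·1·3 = -6
  3*Z**2 ↦ 3·1·1·9 = 27
Sum: F(3, 1, 3) = (-6) + (-9) + (2) + (-6) + (27) = 8.
Reducing mod 7: 8 ≡ 1 (mod 7).
Since F(a, b, c) ≡ 1 ≠ 0 (mod 7), P does NOT lie on the curve.


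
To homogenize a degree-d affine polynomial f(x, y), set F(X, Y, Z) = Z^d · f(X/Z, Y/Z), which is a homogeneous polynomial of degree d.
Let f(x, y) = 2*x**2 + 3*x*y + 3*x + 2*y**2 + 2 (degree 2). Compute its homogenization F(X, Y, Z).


F(X, Y, Z) = 2*X**2 + 3*X*Y + 3*X*Z + 2*Y**2 + 2*Z**2

deg(f) = 2.
Substitute x = X/Z, y = Y/Z into f, then multiply by Z^2.
  monomial 2·x^2·y^0 ↦ 2·X^2·Y^0·Z^0.
  monomial 3·x^1·y^1 ↦ 3·X^1·Y^1·Z^0.
  monomial 3·x^1·y^0 ↦ 3·X^1·Y^0·Z^1.
  monomial 2·x^0·y^2 ↦ 2·X^0·Y^2·Z^0.
  monomial 2·x^0·y^0 ↦ 2·X^0·Y^0·Z^2.
Collecting: F(X, Y, Z) = 2*X**2 + 3*X*Y + 3*X*Z + 2*Y**2 + 2*Z**2.


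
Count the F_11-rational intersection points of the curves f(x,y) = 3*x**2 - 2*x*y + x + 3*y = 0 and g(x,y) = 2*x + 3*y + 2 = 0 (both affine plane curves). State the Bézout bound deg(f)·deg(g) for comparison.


Common zeros: {(7, 2), (9, 8)}; count = 2; Bézout bound = 2.

deg(f) = 2, deg(g) = 1, so Bézout bound = 2.
Scan x ∈ F_11. For each x, list the y ∈ F_11 with f(x, y) ≡ 0 and those with g(x, y) ≡ 0 (mod 11); the common zeros in that column are the intersection.
  x = 0: f ≡ 0 at y ∈ {0}; g ≡ 0 at y ∈ {3}; common: ∅.
  x = 1: f ≡ 0 at y ∈ {7}; g ≡ 0 at y ∈ {6}; common: ∅.
  x = 2: f ≡ 0 at y ∈ {3}; g ≡ 0 at y ∈ {9}; common: ∅.
  x = 3: f ≡ 0 at y ∈ {10}; g ≡ 0 at y ∈ {1}; common: ∅.
  x = 4: f ≡ 0 at y ∈ {6}; g ≡ 0 at y ∈ {4}; common: ∅.
  x = 5: f ≡ 0 at y ∈ {2}; g ≡ 0 at y ∈ {7}; common: ∅.
  x = 6: f ≡ 0 at y ∈ {9}; g ≡ 0 at y ∈ {10}; common: ∅.
  x = 7: f ≡ 0 at y ∈ {0, 1, 2, 3, 4, 5, 6, 7, 8, 9, 10}; g ≡ 0 at y ∈ {2}; common: {2}.
  x = 8: f ≡ 0 at y ∈ {1}; g ≡ 0 at y ∈ {5}; common: ∅.
  x = 9: f ≡ 0 at y ∈ {8}; g ≡ 0 at y ∈ {8}; common: {8}.
  x = 10: f ≡ 0 at y ∈ {4}; g ≡ 0 at y ∈ {0}; common: ∅.
Collecting: common zeros = {(7, 2), (9, 8)}, so the count is 2.
Comparison with the Bézout bound: 2 ≤ 2 = deg(f)·deg(g), as expected for curves with no common component (the bound is attained).


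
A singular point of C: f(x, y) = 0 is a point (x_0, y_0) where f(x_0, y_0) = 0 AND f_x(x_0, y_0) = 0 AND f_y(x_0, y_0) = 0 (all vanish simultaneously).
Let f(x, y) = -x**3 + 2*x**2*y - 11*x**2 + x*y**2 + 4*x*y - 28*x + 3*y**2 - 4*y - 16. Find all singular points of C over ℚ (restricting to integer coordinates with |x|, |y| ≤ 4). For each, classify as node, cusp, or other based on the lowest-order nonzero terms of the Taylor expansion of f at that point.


Singular points: {(-2, 2)}; classification: node.

Compute partial derivatives:
  f_x = -3*x**2 + 4*x*y - 22*x + y**2 + 4*y - 28.
  f_y = 2*x**2 + 2*x*y + 4*x + 6*y - 4.
Scan x_0 ∈ {−4, ..., 4}. For each x_0, f_y(x_0, y) is a polynomial in y; find its integer roots y ∈ {−4, ..., 4}, then test f_x and f at those candidates.
  x = -4: f_y(-4, y) = 12 - 2*y; no integer root y with |y| ≤ 4.
  x = -3: f_y(-3, y) = 2; no integer root y with |y| ≤ 4.
  x = -2: f_y(-2, y) = 2*y - 4; vanishes at y ∈ {2}. (-2, 2): f_x = 0, f = 0 — SINGULAR.
  x = -1: f_y(-1, y) = 4*y - 6; no integer root y with |y| ≤ 4.
  x = 0: f_y(0, y) = 6*y - 4; no integer root y with |y| ≤ 4.
  x = 1: f_y(1, y) = 8*y + 2; no integer root y with |y| ≤ 4.
  x = 2: f_y(2, y) = 10*y + 12; no integer root y with |y| ≤ 4.
  x = 3: f_y(3, y) = 12*y + 26; no integer root y with |y| ≤ 4.
  x = 4: f_y(4, y) = 14*y + 44; no integer root y with |y| ≤ 4.
Only singular point on the grid: (-2, 2).
Classify: substitute x = -2 + u, y = 2 + v and expand: f = -u**3 + 2*u**2*v - u**2 + u*v**2 + v**2.
No constant or linear terms (consistent with a singular point). Quadratic part: -u**2 + v**2. Cubic part: -u**3 + 2*u**2*v + u*v**2.
The quadratic part v**2 - u**2 = (v − u)(v + u) splits into two distinct linear factors, so there are two distinct tangent lines y − 2 = ±(x − -2) — this is a node (ordinary double point).
Classification: node.


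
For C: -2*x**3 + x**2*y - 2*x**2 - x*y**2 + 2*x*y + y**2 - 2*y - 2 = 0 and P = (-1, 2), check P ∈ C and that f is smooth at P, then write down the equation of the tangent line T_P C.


Tangent line at P: -6*x + 5*y - 16 = 0.

Step 1: f(-1, 2) = 0, so P lies on C.
Step 2: partial derivatives
  f_x(x, y) = -6*x**2 + 2*x*y - 4*x - y**2 + 2*y, f_y(x, y) = x**2 - 2*x*y + 2*x + 2*y - 2.
  f_x(P) = -6, f_y(P) = 5 (gradient nonzero, so P is smooth).
Step 3: tangent line at P: -6·(x − -1) + 5·(y − 2) = 0.
Expanding: -6*x + 5*y - 16 = 0.


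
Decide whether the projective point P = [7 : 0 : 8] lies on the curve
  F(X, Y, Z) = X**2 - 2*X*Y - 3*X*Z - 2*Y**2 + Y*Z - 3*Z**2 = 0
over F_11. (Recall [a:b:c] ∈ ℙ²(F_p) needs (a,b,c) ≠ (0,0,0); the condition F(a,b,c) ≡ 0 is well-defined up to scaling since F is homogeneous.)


F(7,0,8) ≡ 8 (mod 11); P is NOT on the curve.

Evaluate F(7, 0, 8) term-by-term (mod 11).
  X**2 ↦ 1·49·1·1 = 49
  -2*X*Y ↦ -2·7·0·1 = 0
  -3*X*Z ↦ -3·7·1·8 = -168
  -2*Y**2 ↦ -2·1·0·1 = 0
  Y*Z ↦ 1·1·0·8 = 0
  -3*Z**2 ↦ -3·1·1·64 = -192
Sum: F(7, 0, 8) = (49) + (0) + (-168) + (0) + (0) + (-192) = -311.
Reducing mod 11: -311 ≡ 8 (mod 11).
Since F(a, b, c) ≡ 8 ≠ 0 (mod 11), P does NOT lie on the curve.


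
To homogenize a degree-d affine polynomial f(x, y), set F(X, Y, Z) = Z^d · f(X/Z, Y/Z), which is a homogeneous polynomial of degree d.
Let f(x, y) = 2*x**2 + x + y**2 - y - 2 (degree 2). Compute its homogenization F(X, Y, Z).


F(X, Y, Z) = 2*X**2 + X*Z + Y**2 - Y*Z - 2*Z**2

deg(f) = 2.
Substitute x = X/Z, y = Y/Z into f, then multiply by Z^2.
  monomial 2·x^2·y^0 ↦ 2·X^2·Y^0·Z^0.
  monomial 1·x^1·y^0 ↦ 1·X^1·Y^0·Z^1.
  monomial 1·x^0·y^2 ↦ 1·X^0·Y^2·Z^0.
  monomial -1·x^0·y^1 ↦ -1·X^0·Y^1·Z^1.
  monomial -2·x^0·y^0 ↦ -2·X^0·Y^0·Z^2.
Collecting: F(X, Y, Z) = 2*X**2 + X*Z + Y**2 - Y*Z - 2*Z**2.


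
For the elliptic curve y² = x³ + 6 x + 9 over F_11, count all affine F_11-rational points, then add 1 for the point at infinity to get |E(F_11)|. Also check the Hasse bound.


Affine points = {(0, 3), (0, 8), (1, 4), (1, 7), (4, 3), (4, 8), (7, 3), (7, 8), (9, 0)}; affine count = 9; |E(F_11)| = 10.

Discriminant check: Δ ∝ 4a³ + 27b² = 4·6³ + 27·9² = 4·216 + 27·81 ≡ 4 (mod 11). Nonzero ⇒ E is nonsingular.
For each x ∈ F_11, compute rhs = x³ + 6·x + 9 mod 11, then count y ∈ F_11 with y² ≡ rhs.
  x = 0: rhs = 9, matching y values: 3, 8 (2 points).
  x = 1: rhs = 5, matching y values: 4, 7 (2 points).
  x = 2: rhs = 7, matching y values: none (0 points).
  x = 3: rhs = 10, matching y values: none (0 points).
  x = 4: rhs = 9, matching y values: 3, 8 (2 points).
  x = 5: rhs = 10, matching y values: none (0 points).
  x = 6: rhs = 8, matching y values: none (0 points).
  x = 7: rhs = 9, matching y values: 3, 8 (2 points).
  x = 8: rhs = 8, matching y values: none (0 points).
  x = 9: rhs = 0, matching y values: 0 (1 points).
  x = 10: rhs = 2, matching y values: none (0 points).
Total affine count: 9.
Full point count |E(F_11)| = 9 + 1 = 10.
Hasse bound: |10 − (11+1)| = |-2| = 2 ≤ 2√11 ≈ 6.6332 ✓.


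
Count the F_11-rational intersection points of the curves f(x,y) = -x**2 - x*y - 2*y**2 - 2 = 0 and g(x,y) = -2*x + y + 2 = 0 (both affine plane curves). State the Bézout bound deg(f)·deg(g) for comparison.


Common zeros: {(3, 4)}; count = 1; Bézout bound = 2.

deg(f) = 2, deg(g) = 1, so Bézout bound = 2.
Scan x ∈ F_11. For each x, list the y ∈ F_11 with f(x, y) ≡ 0 and those with g(x, y) ≡ 0 (mod 11); the common zeros in that column are the intersection.
  x = 0: f ≡ 0 at y ∈ ∅; g ≡ 0 at y ∈ {9}; common: ∅.
  x = 1: f ≡ 0 at y ∈ ∅; g ≡ 0 at y ∈ {0}; common: ∅.
  x = 2: f ≡ 0 at y ∈ {5}; g ≡ 0 at y ∈ {2}; common: ∅.
  x = 3: f ≡ 0 at y ∈ {0, 4}; g ≡ 0 at y ∈ {4}; common: {4}.
  x = 4: f ≡ 0 at y ∈ {4, 5}; g ≡ 0 at y ∈ {6}; common: ∅.
  x = 5: f ≡ 0 at y ∈ ∅; g ≡ 0 at y ∈ {8}; common: ∅.
  x = 6: f ≡ 0 at y ∈ ∅; g ≡ 0 at y ∈ {10}; common: ∅.
  x = 7: f ≡ 0 at y ∈ {6, 7}; g ≡ 0 at y ∈ {1}; common: ∅.
  x = 8: f ≡ 0 at y ∈ {0, 7}; g ≡ 0 at y ∈ {3}; common: ∅.
  x = 9: f ≡ 0 at y ∈ {6}; g ≡ 0 at y ∈ {5}; common: ∅.
  x = 10: f ≡ 0 at y ∈ ∅; g ≡ 0 at y ∈ {7}; common: ∅.
Collecting: common zeros = {(3, 4)}, so the count is 1.
Comparison with the Bézout bound: 1 ≤ 2 = deg(f)·deg(g), as expected for curves with no common component (the affine F_11-count falls short of the bound because intersections may lie at infinity, over extension fields, or carry multiplicity).


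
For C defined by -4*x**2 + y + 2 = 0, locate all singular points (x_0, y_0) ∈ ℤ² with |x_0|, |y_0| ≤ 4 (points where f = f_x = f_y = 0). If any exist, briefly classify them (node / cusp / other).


No singular points in the scanned grid; C is smooth there.

Compute partial derivatives:
  f_x = -8*x.
  f_y = 1.
f_y = 1 is a nonzero constant, so f_y never vanishes: no point (x, y) can satisfy f = f_x = f_y = 0. In particular no (x, y) ∈ {−4, ..., 4}² is singular; the curve is smooth.


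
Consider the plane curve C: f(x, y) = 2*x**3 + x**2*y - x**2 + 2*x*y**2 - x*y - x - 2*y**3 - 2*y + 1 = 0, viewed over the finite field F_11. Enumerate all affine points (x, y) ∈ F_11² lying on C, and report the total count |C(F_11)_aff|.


Affine F_11-points: {(1, 2), (1, 5), (2, 0), (2, 2), (3, 3), (6, 1), (9, 8)}; count = 7.

For each of the 121 pairs (x, y) ∈ F_11², evaluate f(x, y) mod 11. Record the zeros.
  x = 0: [0↦1, 1↦8, 2↦3, 3↦7, 4↦8, 5↦5, 6↦8, 7↦5, 8↦6, 9↦10, 10↦5]  zeros at y ∈ ∅
  x = 1: [0↦1, 1↦10, 2↦0, 3↦3, 4↦7, 5↦0, 6↦3, 7↦4, 8↦2, 9↦7, 10↦7]  zeros at y ∈ {2, 5}
  x = 2: [0↦0, 1↦2, 2↦0, 3↦4, 4↦2, 5↦4, 6↦9, 7↦5, 8↦2, 9↦10, 10↦6]  zeros at y ∈ {0, 2}
  x = 3: [0↦10, 1↦7, 2↦4, 3↦0, 4↦5, 5↦7, 6↦5, 7↦9, 8↦7, 9↦9, 10↦3]  zeros at y ∈ {3}
  x = 4: [0↦10, 1↦4, 2↦2, 3↦3, 4↦6, 5↦10, 6↦3, 7↦6, 8↦7, 9↦5, 10↦10]  zeros at y ∈ ∅
  x = 5: [0↦1, 1↦5, 2↦6, 3↦3, 4↦6, 5↦3, 6↦4, 7↦8, 8↦3, 9↦10, 10↦6]  zeros at y ∈ ∅
  x = 6: [0↦6, 1↦0, 2↦6, 3↦1, 4↦6, 5↦9, 6↦9, 7↦5, 8↦7, 9↦3, 10↦3]  zeros at y ∈ {1}
  x = 7: [0↦4, 1↦1, 2↦3, 3↦9, 4↦7, 5↦7, 6↦8, 7↦9, 8↦9, 9↦7, 10↦2]  zeros at y ∈ ∅
  x = 8: [0↦7, 1↦9, 2↦9, 3↦6, 4↦10, 5↦9, 6↦2, 7↦10, 8↦10, 9↦1, 10↦4]  zeros at y ∈ ∅
  x = 9: [0↦5, 1↦3, 2↦3, 3↦4, 4↦5, 5↦5, 6↦3, 7↦9, 8↦0, 9↦8, 10↦10]  zeros at y ∈ {8}
  x = 10: [0↦10, 1↦6, 2↦8, 3↦4, 4↦4, 5↦7, 6↦1, 7↦7, 8↦2, 9↦7, 10↦10]  zeros at y ∈ ∅
Collecting zeros: affine points = {(1, 2), (1, 5), (2, 0), (2, 2), (3, 3), (6, 1), (9, 8)}.
Total count |C(F_11)_aff| = 7.


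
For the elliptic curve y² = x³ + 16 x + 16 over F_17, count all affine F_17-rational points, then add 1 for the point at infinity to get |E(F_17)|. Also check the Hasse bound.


Affine points = {(0, 4), (0, 13), (1, 4), (1, 13), (4, 5), (4, 12), (5, 0), (12, 7), (12, 10), (14, 3), (14, 14), (16, 4), (16, 13)}; affine count = 13; |E(F_17)| = 14.

Discriminant check: Δ ∝ 4a³ + 27b² = 4·16³ + 27·16² = 4·4096 + 27·256 ≡ 6 (mod 17). Nonzero ⇒ E is nonsingular.
For each x ∈ F_17, compute rhs = x³ + 16·x + 16 mod 17, then count y ∈ F_17 with y² ≡ rhs.
  x = 0: rhs = 16, matching y values: 4, 13 (2 points).
  x = 1: rhs = 16, matching y values: 4, 13 (2 points).
  x = 2: rhs = 5, matching y values: none (0 points).
  x = 3: rhs = 6, matching y values: none (0 points).
  x = 4: rhs = 8, matching y values: 5, 12 (2 points).
  x = 5: rhs = 0, matching y values: 0 (1 points).
  x = 6: rhs = 5, matching y values: none (0 points).
  x = 7: rhs = 12, matching y values: none (0 points).
  x = 8: rhs = 10, matching y values: none (0 points).
  x = 9: rhs = 5, matching y values: none (0 points).
  x = 10: rhs = 3, matching y values: none (0 points).
  x = 11: rhs = 10, matching y values: none (0 points).
  x = 12: rhs = 15, matching y values: 7, 10 (2 points).
  x = 13: rhs = 7, matching y values: none (0 points).
  x = 14: rhs = 9, matching y values: 3, 14 (2 points).
  x = 15: rhs = 10, matching y values: none (0 points).
  x = 16: rhs = 16, matching y values: 4, 13 (2 points).
Total affine count: 13.
Full point count |E(F_17)| = 13 + 1 = 14.
Hasse bound: |14 − (17+1)| = |-4| = 4 ≤ 2√17 ≈ 8.2462 ✓.


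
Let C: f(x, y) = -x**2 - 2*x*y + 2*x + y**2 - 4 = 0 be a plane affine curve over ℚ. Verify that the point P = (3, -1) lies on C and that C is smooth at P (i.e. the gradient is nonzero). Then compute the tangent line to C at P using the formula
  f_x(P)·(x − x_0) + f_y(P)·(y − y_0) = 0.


Tangent line at P: -2*x - 8*y - 2 = 0.

Step 1: f(3, -1) = 0, so P lies on C.
Step 2: partial derivatives
  f_x(x, y) = -2*x - 2*y + 2, f_y(x, y) = -2*x + 2*y.
  f_x(P) = -2, f_y(P) = -8 (gradient nonzero, so P is smooth).
Step 3: tangent line at P: -2·(x − 3) + -8·(y − -1) = 0.
Expanding: -2*x - 8*y - 2 = 0.


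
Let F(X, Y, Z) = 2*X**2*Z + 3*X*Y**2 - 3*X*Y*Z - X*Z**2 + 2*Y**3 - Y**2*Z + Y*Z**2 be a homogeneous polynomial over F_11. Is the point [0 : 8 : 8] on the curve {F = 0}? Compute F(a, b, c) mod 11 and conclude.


F(0,8,8) ≡ 1 (mod 11); P is NOT on the curve.

Evaluate F(0, 8, 8) term-by-term (mod 11).
  2*X**2*Z ↦ 2·0·1·8 = 0
  3*X*Y**2 ↦ 3·0·64·1 = 0
  -3*X*Y*Z ↦ -3·0·8·8 = 0
  -X*Z**2 ↦ -1·0·1·64 = 0
  2*Y**3 ↦ 2·1·512·1 = 1024
  -Y**2*Z ↦ -1·1·64·8 = -512
  Y*Z**2 ↦ 1·1·8·64 = 512
Sum: F(0, 8, 8) = (0) + (0) + (0) + (0) + (1024) + (-512) + (512) = 1024.
Reducing mod 11: 1024 ≡ 1 (mod 11).
Since F(a, b, c) ≡ 1 ≠ 0 (mod 11), P does NOT lie on the curve.


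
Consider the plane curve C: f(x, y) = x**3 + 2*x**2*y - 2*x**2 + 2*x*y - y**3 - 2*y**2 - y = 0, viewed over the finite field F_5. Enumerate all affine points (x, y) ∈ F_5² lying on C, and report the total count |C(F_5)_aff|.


Affine F_5-points: {(0, 0), (0, 4), (1, 4), (2, 0), (3, 4)}; count = 5.

For each of the 25 pairs (x, y) ∈ F_5², evaluate f(x, y) mod 5. Record the zeros.
  x = 0: [0↦0, 1↦1, 2↦2, 3↦2, 4↦0]  zeros at y ∈ {0, 4}
  x = 1: [0↦4, 1↦4, 2↦4, 3↦3, 4↦0]  zeros at y ∈ {4}
  x = 2: [0↦0, 1↦3, 2↦1, 3↦3, 4↦3]  zeros at y ∈ {0}
  x = 3: [0↦4, 1↦4, 2↦4, 3↦3, 4↦0]  zeros at y ∈ {4}
  x = 4: [0↦2, 1↦3, 2↦4, 3↦4, 4↦2]  zeros at y ∈ ∅
Collecting zeros: affine points = {(0, 0), (0, 4), (1, 4), (2, 0), (3, 4)}.
Total count |C(F_5)_aff| = 5.


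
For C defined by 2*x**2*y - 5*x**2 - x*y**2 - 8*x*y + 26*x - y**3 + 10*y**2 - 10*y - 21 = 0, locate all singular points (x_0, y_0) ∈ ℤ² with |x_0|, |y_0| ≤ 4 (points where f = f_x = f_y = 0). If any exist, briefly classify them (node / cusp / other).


Singular points: {(3, 2)}; classification: node.

Compute partial derivatives:
  f_x = 4*x*y - 10*x - y**2 - 8*y + 26.
  f_y = 2*x**2 - 2*x*y - 8*x - 3*y**2 + 20*y - 10.
Scan x_0 ∈ {−4, ..., 4}. For each x_0, f_y(x_0, y) is a polynomial in y; find its integer roots y ∈ {−4, ..., 4}, then test f_x and f at those candidates.
  x = -4: f_y(-4, y) = -3*y**2 + 28*y + 54; no integer root y with |y| ≤ 4.
  x = -3: f_y(-3, y) = -3*y**2 + 26*y + 32; no integer root y with |y| ≤ 4.
  x = -2: f_y(-2, y) = -3*y**2 + 24*y + 14; no integer root y with |y| ≤ 4.
  x = -1: f_y(-1, y) = -3*y**2 + 22*y; vanishes at y ∈ {0}. (-1, 0): f_x = 36 ≠ 0.
  x = 0: f_y(0, y) = -3*y**2 + 20*y - 10; no integer root y with |y| ≤ 4.
  x = 1: f_y(1, y) = -3*y**2 + 18*y - 16; no integer root y with |y| ≤ 4.
  x = 2: f_y(2, y) = -3*y**2 + 16*y - 18; no integer root y with |y| ≤ 4.
  x = 3: f_y(3, y) = -3*y**2 + 14*y - 16; vanishes at y ∈ {2}. (3, 2): f_x = 0, f = 0 — SINGULAR.
  x = 4: f_y(4, y) = -3*y**2 + 12*y - 10; no integer root y with |y| ≤ 4.
Only singular point on the grid: (3, 2).
Classify: substitute x = 3 + u, y = 2 + v and expand: f = 2*u**2*v - u**2 - u*v**2 - v**3 + v**2.
No constant or linear terms (consistent with a singular point). Quadratic part: -u**2 + v**2. Cubic part: 2*u**2*v - u*v**2 - v**3.
The quadratic part v**2 - u**2 = (v − u)(v + u) splits into two distinct linear factors, so there are two distinct tangent lines y − 2 = ±(x − 3) — this is a node (ordinary double point).
Classification: node.


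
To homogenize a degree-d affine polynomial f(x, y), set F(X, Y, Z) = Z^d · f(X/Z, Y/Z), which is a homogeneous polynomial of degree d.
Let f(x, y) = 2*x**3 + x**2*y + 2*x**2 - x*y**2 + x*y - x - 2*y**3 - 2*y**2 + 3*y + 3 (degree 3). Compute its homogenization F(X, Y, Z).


F(X, Y, Z) = 2*X**3 + X**2*Y + 2*X**2*Z - X*Y**2 + X*Y*Z - X*Z**2 - 2*Y**3 - 2*Y**2*Z + 3*Y*Z**2 + 3*Z**3

deg(f) = 3.
Substitute x = X/Z, y = Y/Z into f, then multiply by Z^3.
  monomial 2·x^3·y^0 ↦ 2·X^3·Y^0·Z^0.
  monomial 1·x^2·y^1 ↦ 1·X^2·Y^1·Z^0.
  monomial 2·x^2·y^0 ↦ 2·X^2·Y^0·Z^1.
  monomial -1·x^1·y^2 ↦ -1·X^1·Y^2·Z^0.
  monomial 1·x^1·y^1 ↦ 1·X^1·Y^1·Z^1.
  monomial -1·x^1·y^0 ↦ -1·X^1·Y^0·Z^2.
  monomial -2·x^0·y^3 ↦ -2·X^0·Y^3·Z^0.
  monomial -2·x^0·y^2 ↦ -2·X^0·Y^2·Z^1.
  monomial 3·x^0·y^1 ↦ 3·X^0·Y^1·Z^2.
  monomial 3·x^0·y^0 ↦ 3·X^0·Y^0·Z^3.
Collecting: F(X, Y, Z) = 2*X**3 + X**2*Y + 2*X**2*Z - X*Y**2 + X*Y*Z - X*Z**2 - 2*Y**3 - 2*Y**2*Z + 3*Y*Z**2 + 3*Z**3.


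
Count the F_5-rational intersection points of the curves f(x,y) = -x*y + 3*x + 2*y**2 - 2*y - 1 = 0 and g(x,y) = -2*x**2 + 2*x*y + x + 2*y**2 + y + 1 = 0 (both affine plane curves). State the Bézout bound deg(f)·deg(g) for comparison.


Common zeros: {(2, 0), (3, 1)}; count = 2; Bézout bound = 4.

deg(f) = 2, deg(g) = 2, so Bézout bound = 4.
Scan x ∈ F_5. For each x, list the y ∈ F_5 with f(x, y) ≡ 0 and those with g(x, y) ≡ 0 (mod 5); the common zeros in that column are the intersection.
  x = 0: f ≡ 0 at y ∈ ∅; g ≡ 0 at y ∈ ∅; common: ∅.
  x = 1: f ≡ 0 at y ∈ ∅; g ≡ 0 at y ∈ {0, 1}; common: ∅.
  x = 2: f ≡ 0 at y ∈ {0, 2}; g ≡ 0 at y ∈ {0}; common: {0}.
  x = 3: f ≡ 0 at y ∈ {1, 4}; g ≡ 0 at y ∈ {1, 3}; common: {1}.
  x = 4: f ≡ 0 at y ∈ ∅; g ≡ 0 at y ∈ ∅; common: ∅.
Collecting: common zeros = {(2, 0), (3, 1)}, so the count is 2.
Comparison with the Bézout bound: 2 ≤ 4 = deg(f)·deg(g), as expected for curves with no common component (the affine F_5-count falls short of the bound because intersections may lie at infinity, over extension fields, or carry multiplicity).


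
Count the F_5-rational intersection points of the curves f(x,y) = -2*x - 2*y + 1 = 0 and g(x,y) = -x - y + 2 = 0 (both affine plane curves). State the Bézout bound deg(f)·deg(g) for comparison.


Common zeros: ∅; count = 0; Bézout bound = 1.

deg(f) = 1, deg(g) = 1, so Bézout bound = 1.
Scan x ∈ F_5. For each x, list the y ∈ F_5 with f(x, y) ≡ 0 and those with g(x, y) ≡ 0 (mod 5); the common zeros in that column are the intersection.
  x = 0: f ≡ 0 at y ∈ {3}; g ≡ 0 at y ∈ {2}; common: ∅.
  x = 1: f ≡ 0 at y ∈ {2}; g ≡ 0 at y ∈ {1}; common: ∅.
  x = 2: f ≡ 0 at y ∈ {1}; g ≡ 0 at y ∈ {0}; common: ∅.
  x = 3: f ≡ 0 at y ∈ {0}; g ≡ 0 at y ∈ {4}; common: ∅.
  x = 4: f ≡ 0 at y ∈ {4}; g ≡ 0 at y ∈ {3}; common: ∅.
Collecting: common zeros = ∅, so the count is 0.
Comparison with the Bézout bound: 0 ≤ 1 = deg(f)·deg(g), as expected for curves with no common component (the affine F_5-count falls short of the bound because intersections may lie at infinity, over extension fields, or carry multiplicity).


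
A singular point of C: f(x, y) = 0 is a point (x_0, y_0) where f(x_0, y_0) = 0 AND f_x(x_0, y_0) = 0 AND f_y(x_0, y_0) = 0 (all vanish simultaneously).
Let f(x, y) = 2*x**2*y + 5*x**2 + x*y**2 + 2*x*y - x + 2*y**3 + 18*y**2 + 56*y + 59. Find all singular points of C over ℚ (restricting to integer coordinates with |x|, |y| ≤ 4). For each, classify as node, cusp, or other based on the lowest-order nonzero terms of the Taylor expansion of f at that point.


Singular points: {(1, -3)}; classification: node.

Compute partial derivatives:
  f_x = 4*x*y + 10*x + y**2 + 2*y - 1.
  f_y = 2*x**2 + 2*x*y + 2*x + 6*y**2 + 36*y + 56.
Scan x_0 ∈ {−4, ..., 4}. For each x_0, f_y(x_0, y) is a polynomial in y; find its integer roots y ∈ {−4, ..., 4}, then test f_x and f at those candidates.
  x = -4: f_y(-4, y) = 6*y**2 + 28*y + 80; no integer root y with |y| ≤ 4.
  x = -3: f_y(-3, y) = 6*y**2 + 30*y + 68; no integer root y with |y| ≤ 4.
  x = -2: f_y(-2, y) = 6*y**2 + 32*y + 60; no integer root y with |y| ≤ 4.
  x = -1: f_y(-1, y) = 6*y**2 + 34*y + 56; no integer root y with |y| ≤ 4.
  x = 0: f_y(0, y) = 6*y**2 + 36*y + 56; no integer root y with |y| ≤ 4.
  x = 1: f_y(1, y) = 6*y**2 + 38*y + 60; vanishes at y ∈ {-3}. (1, -3): f_x = 0, f = 0 — SINGULAR.
  x = 2: f_y(2, y) = 6*y**2 + 40*y + 68; no integer root y with |y| ≤ 4.
  x = 3: f_y(3, y) = 6*y**2 + 42*y + 80; no integer root y with |y| ≤ 4.
  x = 4: f_y(4, y) = 6*y**2 + 44*y + 96; no integer root y with |y| ≤ 4.
Only singular point on the grid: (1, -3).
Classify: substitute x = 1 + u, y = -3 + v and expand: f = 2*u**2*v - u**2 + u*v**2 + 2*v**3 + v**2.
No constant or linear terms (consistent with a singular point). Quadratic part: -u**2 + v**2. Cubic part: 2*u**2*v + u*v**2 + 2*v**3.
The quadratic part v**2 - u**2 = (v − u)(v + u) splits into two distinct linear factors, so there are two distinct tangent lines y − -3 = ±(x − 1) — this is a node (ordinary double point).
Classification: node.


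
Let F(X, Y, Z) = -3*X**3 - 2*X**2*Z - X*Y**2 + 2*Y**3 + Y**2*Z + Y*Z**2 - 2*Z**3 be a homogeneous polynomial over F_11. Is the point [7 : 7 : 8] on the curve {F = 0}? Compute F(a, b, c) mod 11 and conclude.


F(7,7,8) ≡ 7 (mod 11); P is NOT on the curve.

Evaluate F(7, 7, 8) term-by-term (mod 11).
  -3*X**3 ↦ -3·343·1·1 = -1029
  -2*X**2*Z ↦ -2·49·1·8 = -784
  -X*Y**2 ↦ -1·7·49·1 = -343
  2*Y**3 ↦ 2·1·343·1 = 686
  Y**2*Z ↦ 1·1·49·8 = 392
  Y*Z**2 ↦ 1·1·7·64 = 448
  -2*Z**3 ↦ -2·1·1·512 = -1024
Sum: F(7, 7, 8) = (-1029) + (-784) + (-343) + (686) + (392) + (448) + (-1024) = -1654.
Reducing mod 11: -1654 ≡ 7 (mod 11).
Since F(a, b, c) ≡ 7 ≠ 0 (mod 11), P does NOT lie on the curve.


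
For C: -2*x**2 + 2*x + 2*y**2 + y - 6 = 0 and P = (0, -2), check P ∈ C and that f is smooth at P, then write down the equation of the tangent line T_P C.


Tangent line at P: 2*x - 7*y - 14 = 0.

Step 1: f(0, -2) = 0, so P lies on C.
Step 2: partial derivatives
  f_x(x, y) = 2 - 4*x, f_y(x, y) = 4*y + 1.
  f_x(P) = 2, f_y(P) = -7 (gradient nonzero, so P is smooth).
Step 3: tangent line at P: 2·(x − 0) + -7·(y − -2) = 0.
Expanding: 2*x - 7*y - 14 = 0.


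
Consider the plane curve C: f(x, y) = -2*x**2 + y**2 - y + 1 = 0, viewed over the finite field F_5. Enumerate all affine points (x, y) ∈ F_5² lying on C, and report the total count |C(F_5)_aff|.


Affine F_5-points: {(1, 3), (2, 2), (2, 4), (3, 2), (3, 4), (4, 3)}; count = 6.

For each of the 25 pairs (x, y) ∈ F_5², evaluate f(x, y) mod 5. Record the zeros.
  x = 0: [0↦1, 1↦1, 2↦3, 3↦2, 4↦3]  zeros at y ∈ ∅
  x = 1: [0↦4, 1↦4, 2↦1, 3↦0, 4↦1]  zeros at y ∈ {3}
  x = 2: [0↦3, 1↦3, 2↦0, 3↦4, 4↦0]  zeros at y ∈ {2, 4}
  x = 3: [0↦3, 1↦3, 2↦0, 3↦4, 4↦0]  zeros at y ∈ {2, 4}
  x = 4: [0↦4, 1↦4, 2↦1, 3↦0, 4↦1]  zeros at y ∈ {3}
Collecting zeros: affine points = {(1, 3), (2, 2), (2, 4), (3, 2), (3, 4), (4, 3)}.
Total count |C(F_5)_aff| = 6.


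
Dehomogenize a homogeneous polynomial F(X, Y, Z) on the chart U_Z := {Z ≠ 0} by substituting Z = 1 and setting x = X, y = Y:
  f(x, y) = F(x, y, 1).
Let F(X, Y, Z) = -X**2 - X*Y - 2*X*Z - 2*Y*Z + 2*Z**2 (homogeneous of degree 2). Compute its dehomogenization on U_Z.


f(x, y) = -x**2 - x*y - 2*x - 2*y + 2

On U_Z we set Z = 1. Each monomial c·X^i·Y^j·Z^k in F becomes c·x^i·y^j·1^k = c·x^i·y^j.
Substituting Z = 1: F(X, Y, 1) = -x**2 - x*y - 2*x - 2*y + 2.
Note: deg(f) ≤ deg(F) = 2; strict inequality happens when F is divisible by Z (lost terms).


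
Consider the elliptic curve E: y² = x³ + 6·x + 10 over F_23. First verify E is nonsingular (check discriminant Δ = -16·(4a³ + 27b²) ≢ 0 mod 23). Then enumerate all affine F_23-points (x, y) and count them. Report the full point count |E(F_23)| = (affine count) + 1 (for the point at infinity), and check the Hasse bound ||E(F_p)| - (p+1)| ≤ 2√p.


Affine points = {(3, 3), (3, 20), (4, 11), (4, 12), (5, 2), (5, 21), (6, 3), (6, 20), (7, 2), (7, 21), (8, 8), (8, 15), (10, 9), (10, 14), (11, 2), (11, 21), (12, 4), (12, 19), (13, 10), (13, 13), (14, 3), (14, 20), (15, 5), (15, 18), (16, 4), (16, 19), (18, 4), (18, 19), (21, 6), (21, 17), (22, 7), (22, 16)}; affine count = 32; |E(F_23)| = 33.

Discriminant check: Δ ∝ 4a³ + 27b² = 4·6³ + 27·10² = 4·216 + 27·100 ≡ 22 (mod 23). Nonzero ⇒ E is nonsingular.
For each x ∈ F_23, compute rhs = x³ + 6·x + 10 mod 23, then count y ∈ F_23 with y² ≡ rhs.
  x = 0: rhs = 10, matching y values: none (0 points).
  x = 1: rhs = 17, matching y values: none (0 points).
  x = 2: rhs = 7, matching y values: none (0 points).
  x = 3: rhs = 9, matching y values: 3, 20 (2 points).
  x = 4: rhs = 6, matching y values: 11, 12 (2 points).
  x = 5: rhs = 4, matching y values: 2, 21 (2 points).
  x = 6: rhs = 9, matching y values: 3, 20 (2 points).
  x = 7: rhs = 4, matching y values: 2, 21 (2 points).
  x = 8: rhs = 18, matching y values: 8, 15 (2 points).
  x = 9: rhs = 11, matching y values: none (0 points).
  x = 10: rhs = 12, matching y values: 9, 14 (2 points).
  x = 11: rhs = 4, matching y values: 2, 21 (2 points).
  x = 12: rhs = 16, matching y values: 4, 19 (2 points).
  x = 13: rhs = 8, matching y values: 10, 13 (2 points).
  x = 14: rhs = 9, matching y values: 3, 20 (2 points).
  x = 15: rhs = 2, matching y values: 5, 18 (2 points).
  x = 16: rhs = 16, matching y values: 4, 19 (2 points).
  x = 17: rhs = 11, matching y values: none (0 points).
  x = 18: rhs = 16, matching y values: 4, 19 (2 points).
  x = 19: rhs = 14, matching y values: none (0 points).
  x = 20: rhs = 11, matching y values: none (0 points).
  x = 21: rhs = 13, matching y values: 6, 17 (2 points).
  x = 22: rhs = 3, matching y values: 7, 16 (2 points).
Total affine count: 32.
Full point count |E(F_23)| = 32 + 1 = 33.
Hasse bound: |33 − (23+1)| = |9| = 9 ≤ 2√23 ≈ 9.5917 ✓.


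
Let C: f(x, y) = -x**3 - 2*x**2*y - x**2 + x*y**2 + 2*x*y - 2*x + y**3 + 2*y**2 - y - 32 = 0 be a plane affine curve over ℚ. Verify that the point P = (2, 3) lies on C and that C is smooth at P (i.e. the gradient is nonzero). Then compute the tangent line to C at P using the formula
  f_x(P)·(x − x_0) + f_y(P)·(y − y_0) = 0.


Tangent line at P: -27*x + 46*y - 84 = 0.

Step 1: f(2, 3) = 0, so P lies on C.
Step 2: partial derivatives
  f_x(x, y) = -3*x**2 - 4*x*y - 2*x + y**2 + 2*y - 2, f_y(x, y) = -2*x**2 + 2*x*y + 2*x + 3*y**2 + 4*y - 1.
  f_x(P) = -27, f_y(P) = 46 (gradient nonzero, so P is smooth).
Step 3: tangent line at P: -27·(x − 2) + 46·(y − 3) = 0.
Expanding: -27*x + 46*y - 84 = 0.
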